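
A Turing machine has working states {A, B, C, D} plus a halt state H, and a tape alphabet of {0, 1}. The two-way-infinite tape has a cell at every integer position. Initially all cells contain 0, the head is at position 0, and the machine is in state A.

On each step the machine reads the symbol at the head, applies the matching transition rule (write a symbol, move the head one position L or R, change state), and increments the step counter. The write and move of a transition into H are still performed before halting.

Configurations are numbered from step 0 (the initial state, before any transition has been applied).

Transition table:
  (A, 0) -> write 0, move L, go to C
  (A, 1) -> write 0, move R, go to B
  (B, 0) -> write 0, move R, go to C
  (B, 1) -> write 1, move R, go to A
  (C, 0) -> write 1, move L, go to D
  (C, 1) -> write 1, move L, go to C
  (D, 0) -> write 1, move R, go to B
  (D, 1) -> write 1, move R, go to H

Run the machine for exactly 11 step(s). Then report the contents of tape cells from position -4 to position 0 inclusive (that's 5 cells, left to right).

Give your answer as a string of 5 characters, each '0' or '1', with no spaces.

Step 1: in state A at pos 0, read 0 -> (A,0)->write 0,move L,goto C. Now: state=C, head=-1, tape[-2..1]=0000 (head:  ^)
Step 2: in state C at pos -1, read 0 -> (C,0)->write 1,move L,goto D. Now: state=D, head=-2, tape[-3..1]=00100 (head:  ^)
Step 3: in state D at pos -2, read 0 -> (D,0)->write 1,move R,goto B. Now: state=B, head=-1, tape[-3..1]=01100 (head:   ^)
Step 4: in state B at pos -1, read 1 -> (B,1)->write 1,move R,goto A. Now: state=A, head=0, tape[-3..1]=01100 (head:    ^)
Step 5: in state A at pos 0, read 0 -> (A,0)->write 0,move L,goto C. Now: state=C, head=-1, tape[-3..1]=01100 (head:   ^)
Step 6: in state C at pos -1, read 1 -> (C,1)->write 1,move L,goto C. Now: state=C, head=-2, tape[-3..1]=01100 (head:  ^)
Step 7: in state C at pos -2, read 1 -> (C,1)->write 1,move L,goto C. Now: state=C, head=-3, tape[-4..1]=001100 (head:  ^)
Step 8: in state C at pos -3, read 0 -> (C,0)->write 1,move L,goto D. Now: state=D, head=-4, tape[-5..1]=0011100 (head:  ^)
Step 9: in state D at pos -4, read 0 -> (D,0)->write 1,move R,goto B. Now: state=B, head=-3, tape[-5..1]=0111100 (head:   ^)
Step 10: in state B at pos -3, read 1 -> (B,1)->write 1,move R,goto A. Now: state=A, head=-2, tape[-5..1]=0111100 (head:    ^)
Step 11: in state A at pos -2, read 1 -> (A,1)->write 0,move R,goto B. Now: state=B, head=-1, tape[-5..1]=0110100 (head:     ^)

Answer: 11010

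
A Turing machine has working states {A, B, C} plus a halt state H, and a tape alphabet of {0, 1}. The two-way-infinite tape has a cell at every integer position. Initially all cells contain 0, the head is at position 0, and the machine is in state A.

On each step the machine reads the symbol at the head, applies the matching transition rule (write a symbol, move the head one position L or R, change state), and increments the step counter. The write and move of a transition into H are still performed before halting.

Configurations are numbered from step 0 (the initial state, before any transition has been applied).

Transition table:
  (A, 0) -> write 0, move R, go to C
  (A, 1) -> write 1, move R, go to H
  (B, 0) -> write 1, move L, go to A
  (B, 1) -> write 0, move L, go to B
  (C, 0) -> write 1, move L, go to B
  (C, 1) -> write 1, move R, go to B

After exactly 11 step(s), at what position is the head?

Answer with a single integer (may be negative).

Answer: -1

Derivation:
Step 1: in state A at pos 0, read 0 -> (A,0)->write 0,move R,goto C. Now: state=C, head=1, tape[-1..2]=0000 (head:   ^)
Step 2: in state C at pos 1, read 0 -> (C,0)->write 1,move L,goto B. Now: state=B, head=0, tape[-1..2]=0010 (head:  ^)
Step 3: in state B at pos 0, read 0 -> (B,0)->write 1,move L,goto A. Now: state=A, head=-1, tape[-2..2]=00110 (head:  ^)
Step 4: in state A at pos -1, read 0 -> (A,0)->write 0,move R,goto C. Now: state=C, head=0, tape[-2..2]=00110 (head:   ^)
Step 5: in state C at pos 0, read 1 -> (C,1)->write 1,move R,goto B. Now: state=B, head=1, tape[-2..2]=00110 (head:    ^)
Step 6: in state B at pos 1, read 1 -> (B,1)->write 0,move L,goto B. Now: state=B, head=0, tape[-2..2]=00100 (head:   ^)
Step 7: in state B at pos 0, read 1 -> (B,1)->write 0,move L,goto B. Now: state=B, head=-1, tape[-2..2]=00000 (head:  ^)
Step 8: in state B at pos -1, read 0 -> (B,0)->write 1,move L,goto A. Now: state=A, head=-2, tape[-3..2]=001000 (head:  ^)
Step 9: in state A at pos -2, read 0 -> (A,0)->write 0,move R,goto C. Now: state=C, head=-1, tape[-3..2]=001000 (head:   ^)
Step 10: in state C at pos -1, read 1 -> (C,1)->write 1,move R,goto B. Now: state=B, head=0, tape[-3..2]=001000 (head:    ^)
Step 11: in state B at pos 0, read 0 -> (B,0)->write 1,move L,goto A. Now: state=A, head=-1, tape[-3..2]=001100 (head:   ^)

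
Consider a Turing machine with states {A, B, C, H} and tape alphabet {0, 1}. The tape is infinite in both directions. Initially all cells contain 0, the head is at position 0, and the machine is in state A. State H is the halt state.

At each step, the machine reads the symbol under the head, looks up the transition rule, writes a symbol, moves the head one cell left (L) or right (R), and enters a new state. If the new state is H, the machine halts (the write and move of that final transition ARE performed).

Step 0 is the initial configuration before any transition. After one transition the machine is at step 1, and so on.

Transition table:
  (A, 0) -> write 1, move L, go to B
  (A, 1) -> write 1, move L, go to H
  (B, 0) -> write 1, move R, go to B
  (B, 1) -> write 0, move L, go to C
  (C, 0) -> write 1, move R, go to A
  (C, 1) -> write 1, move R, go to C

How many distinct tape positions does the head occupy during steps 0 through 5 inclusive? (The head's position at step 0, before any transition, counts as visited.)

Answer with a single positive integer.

Step 1: in state A at pos 0, read 0 -> (A,0)->write 1,move L,goto B. Now: state=B, head=-1, tape[-2..1]=0010 (head:  ^)
Step 2: in state B at pos -1, read 0 -> (B,0)->write 1,move R,goto B. Now: state=B, head=0, tape[-2..1]=0110 (head:   ^)
Step 3: in state B at pos 0, read 1 -> (B,1)->write 0,move L,goto C. Now: state=C, head=-1, tape[-2..1]=0100 (head:  ^)
Step 4: in state C at pos -1, read 1 -> (C,1)->write 1,move R,goto C. Now: state=C, head=0, tape[-2..1]=0100 (head:   ^)
Step 5: in state C at pos 0, read 0 -> (C,0)->write 1,move R,goto A. Now: state=A, head=1, tape[-2..2]=01100 (head:    ^)
Head positions at steps 0..5: starting at 0, distinct positions visited = {-1, 0, 1} -> 3 position(s)

Answer: 3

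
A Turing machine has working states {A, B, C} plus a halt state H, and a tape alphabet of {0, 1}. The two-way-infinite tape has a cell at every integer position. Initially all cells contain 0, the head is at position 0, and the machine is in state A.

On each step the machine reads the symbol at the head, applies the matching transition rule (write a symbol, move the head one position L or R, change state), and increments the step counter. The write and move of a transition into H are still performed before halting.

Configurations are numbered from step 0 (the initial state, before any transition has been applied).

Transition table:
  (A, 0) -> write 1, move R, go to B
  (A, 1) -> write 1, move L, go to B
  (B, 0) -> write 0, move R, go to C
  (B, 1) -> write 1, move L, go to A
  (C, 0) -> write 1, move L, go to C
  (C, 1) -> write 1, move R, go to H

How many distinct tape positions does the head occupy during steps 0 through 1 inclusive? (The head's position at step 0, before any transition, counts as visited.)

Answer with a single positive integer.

Step 1: in state A at pos 0, read 0 -> (A,0)->write 1,move R,goto B. Now: state=B, head=1, tape[-1..2]=0100 (head:   ^)
Head positions at steps 0..1: starting at 0, distinct positions visited = {0, 1} -> 2 position(s)

Answer: 2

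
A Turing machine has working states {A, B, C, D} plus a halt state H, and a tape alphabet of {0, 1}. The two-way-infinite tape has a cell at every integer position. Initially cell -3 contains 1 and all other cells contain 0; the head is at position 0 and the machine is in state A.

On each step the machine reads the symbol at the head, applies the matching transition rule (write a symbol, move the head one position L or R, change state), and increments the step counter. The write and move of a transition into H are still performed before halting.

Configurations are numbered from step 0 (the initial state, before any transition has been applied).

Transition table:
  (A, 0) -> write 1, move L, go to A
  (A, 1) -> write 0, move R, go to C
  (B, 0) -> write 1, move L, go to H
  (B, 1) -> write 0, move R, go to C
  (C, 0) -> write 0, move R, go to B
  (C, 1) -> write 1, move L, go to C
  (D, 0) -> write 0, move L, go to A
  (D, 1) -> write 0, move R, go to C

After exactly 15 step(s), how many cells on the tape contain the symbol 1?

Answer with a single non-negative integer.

Answer: 1

Derivation:
Step 1: in state A at pos 0, read 0 -> (A,0)->write 1,move L,goto A. Now: state=A, head=-1, tape[-4..1]=010010 (head:    ^)
Step 2: in state A at pos -1, read 0 -> (A,0)->write 1,move L,goto A. Now: state=A, head=-2, tape[-4..1]=010110 (head:   ^)
Step 3: in state A at pos -2, read 0 -> (A,0)->write 1,move L,goto A. Now: state=A, head=-3, tape[-4..1]=011110 (head:  ^)
Step 4: in state A at pos -3, read 1 -> (A,1)->write 0,move R,goto C. Now: state=C, head=-2, tape[-4..1]=001110 (head:   ^)
Step 5: in state C at pos -2, read 1 -> (C,1)->write 1,move L,goto C. Now: state=C, head=-3, tape[-4..1]=001110 (head:  ^)
Step 6: in state C at pos -3, read 0 -> (C,0)->write 0,move R,goto B. Now: state=B, head=-2, tape[-4..1]=001110 (head:   ^)
Step 7: in state B at pos -2, read 1 -> (B,1)->write 0,move R,goto C. Now: state=C, head=-1, tape[-4..1]=000110 (head:    ^)
Step 8: in state C at pos -1, read 1 -> (C,1)->write 1,move L,goto C. Now: state=C, head=-2, tape[-4..1]=000110 (head:   ^)
Step 9: in state C at pos -2, read 0 -> (C,0)->write 0,move R,goto B. Now: state=B, head=-1, tape[-4..1]=000110 (head:    ^)
Step 10: in state B at pos -1, read 1 -> (B,1)->write 0,move R,goto C. Now: state=C, head=0, tape[-4..1]=000010 (head:     ^)
Step 11: in state C at pos 0, read 1 -> (C,1)->write 1,move L,goto C. Now: state=C, head=-1, tape[-4..1]=000010 (head:    ^)
Step 12: in state C at pos -1, read 0 -> (C,0)->write 0,move R,goto B. Now: state=B, head=0, tape[-4..1]=000010 (head:     ^)
Step 13: in state B at pos 0, read 1 -> (B,1)->write 0,move R,goto C. Now: state=C, head=1, tape[-4..2]=0000000 (head:      ^)
Step 14: in state C at pos 1, read 0 -> (C,0)->write 0,move R,goto B. Now: state=B, head=2, tape[-4..3]=00000000 (head:       ^)
Step 15: in state B at pos 2, read 0 -> (B,0)->write 1,move L,goto H. Now: state=H, head=1, tape[-4..3]=00000010 (head:      ^)
Cells containing 1 after step 15: {2} -> 1 cell(s)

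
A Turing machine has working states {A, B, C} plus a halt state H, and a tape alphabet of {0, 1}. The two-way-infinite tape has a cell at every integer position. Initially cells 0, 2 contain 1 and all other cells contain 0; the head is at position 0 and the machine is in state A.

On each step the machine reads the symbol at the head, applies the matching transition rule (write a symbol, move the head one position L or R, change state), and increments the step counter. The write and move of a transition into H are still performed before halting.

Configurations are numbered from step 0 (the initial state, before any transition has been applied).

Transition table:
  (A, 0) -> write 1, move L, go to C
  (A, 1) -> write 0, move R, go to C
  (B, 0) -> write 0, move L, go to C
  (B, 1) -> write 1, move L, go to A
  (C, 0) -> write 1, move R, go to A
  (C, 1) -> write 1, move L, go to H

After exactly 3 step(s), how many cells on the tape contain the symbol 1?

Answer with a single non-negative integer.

Answer: 1

Derivation:
Step 1: in state A at pos 0, read 1 -> (A,1)->write 0,move R,goto C. Now: state=C, head=1, tape[-1..3]=00010 (head:   ^)
Step 2: in state C at pos 1, read 0 -> (C,0)->write 1,move R,goto A. Now: state=A, head=2, tape[-1..3]=00110 (head:    ^)
Step 3: in state A at pos 2, read 1 -> (A,1)->write 0,move R,goto C. Now: state=C, head=3, tape[-1..4]=001000 (head:     ^)
Cells containing 1 after step 3: {1} -> 1 cell(s)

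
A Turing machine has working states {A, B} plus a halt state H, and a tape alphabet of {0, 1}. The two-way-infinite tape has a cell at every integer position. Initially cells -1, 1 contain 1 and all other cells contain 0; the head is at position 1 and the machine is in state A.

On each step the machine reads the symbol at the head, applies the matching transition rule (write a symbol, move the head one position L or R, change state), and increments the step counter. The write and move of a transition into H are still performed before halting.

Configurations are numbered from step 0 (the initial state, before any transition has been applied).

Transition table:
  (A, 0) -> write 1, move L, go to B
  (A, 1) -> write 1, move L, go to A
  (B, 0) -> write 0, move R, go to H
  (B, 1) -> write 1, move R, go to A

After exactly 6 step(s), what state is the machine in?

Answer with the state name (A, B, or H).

Answer: B

Derivation:
Step 1: in state A at pos 1, read 1 -> (A,1)->write 1,move L,goto A. Now: state=A, head=0, tape[-2..2]=01010 (head:   ^)
Step 2: in state A at pos 0, read 0 -> (A,0)->write 1,move L,goto B. Now: state=B, head=-1, tape[-2..2]=01110 (head:  ^)
Step 3: in state B at pos -1, read 1 -> (B,1)->write 1,move R,goto A. Now: state=A, head=0, tape[-2..2]=01110 (head:   ^)
Step 4: in state A at pos 0, read 1 -> (A,1)->write 1,move L,goto A. Now: state=A, head=-1, tape[-2..2]=01110 (head:  ^)
Step 5: in state A at pos -1, read 1 -> (A,1)->write 1,move L,goto A. Now: state=A, head=-2, tape[-3..2]=001110 (head:  ^)
Step 6: in state A at pos -2, read 0 -> (A,0)->write 1,move L,goto B. Now: state=B, head=-3, tape[-4..2]=0011110 (head:  ^)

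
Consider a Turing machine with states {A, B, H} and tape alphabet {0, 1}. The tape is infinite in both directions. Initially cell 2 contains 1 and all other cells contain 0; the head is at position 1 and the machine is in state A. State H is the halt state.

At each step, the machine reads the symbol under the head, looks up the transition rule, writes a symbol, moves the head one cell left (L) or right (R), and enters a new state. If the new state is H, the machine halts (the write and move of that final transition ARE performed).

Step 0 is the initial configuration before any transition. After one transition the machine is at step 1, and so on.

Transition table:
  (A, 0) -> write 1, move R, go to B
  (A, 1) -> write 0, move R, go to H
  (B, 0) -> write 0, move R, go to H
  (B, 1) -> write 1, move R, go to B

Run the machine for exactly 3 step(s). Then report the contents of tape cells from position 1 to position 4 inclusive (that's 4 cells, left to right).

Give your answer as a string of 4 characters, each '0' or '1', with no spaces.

Answer: 1100

Derivation:
Step 1: in state A at pos 1, read 0 -> (A,0)->write 1,move R,goto B. Now: state=B, head=2, tape[0..3]=0110 (head:   ^)
Step 2: in state B at pos 2, read 1 -> (B,1)->write 1,move R,goto B. Now: state=B, head=3, tape[0..4]=01100 (head:    ^)
Step 3: in state B at pos 3, read 0 -> (B,0)->write 0,move R,goto H. Now: state=H, head=4, tape[0..5]=011000 (head:     ^)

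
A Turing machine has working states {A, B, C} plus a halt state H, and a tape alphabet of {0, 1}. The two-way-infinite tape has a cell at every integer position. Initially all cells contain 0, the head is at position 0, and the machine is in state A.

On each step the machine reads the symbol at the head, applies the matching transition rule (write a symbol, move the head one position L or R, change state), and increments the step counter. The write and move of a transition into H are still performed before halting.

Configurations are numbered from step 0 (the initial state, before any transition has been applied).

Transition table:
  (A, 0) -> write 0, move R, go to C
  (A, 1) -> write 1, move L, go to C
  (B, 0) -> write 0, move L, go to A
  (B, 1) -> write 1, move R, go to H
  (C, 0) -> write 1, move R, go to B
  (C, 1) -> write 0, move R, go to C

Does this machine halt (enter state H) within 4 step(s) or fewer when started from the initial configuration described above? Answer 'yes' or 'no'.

Step 1: in state A at pos 0, read 0 -> (A,0)->write 0,move R,goto C. Now: state=C, head=1, tape[-1..2]=0000 (head:   ^)
Step 2: in state C at pos 1, read 0 -> (C,0)->write 1,move R,goto B. Now: state=B, head=2, tape[-1..3]=00100 (head:    ^)
Step 3: in state B at pos 2, read 0 -> (B,0)->write 0,move L,goto A. Now: state=A, head=1, tape[-1..3]=00100 (head:   ^)
Step 4: in state A at pos 1, read 1 -> (A,1)->write 1,move L,goto C. Now: state=C, head=0, tape[-1..3]=00100 (head:  ^)
After 4 step(s): state = C (not H) -> not halted within 4 -> no

Answer: no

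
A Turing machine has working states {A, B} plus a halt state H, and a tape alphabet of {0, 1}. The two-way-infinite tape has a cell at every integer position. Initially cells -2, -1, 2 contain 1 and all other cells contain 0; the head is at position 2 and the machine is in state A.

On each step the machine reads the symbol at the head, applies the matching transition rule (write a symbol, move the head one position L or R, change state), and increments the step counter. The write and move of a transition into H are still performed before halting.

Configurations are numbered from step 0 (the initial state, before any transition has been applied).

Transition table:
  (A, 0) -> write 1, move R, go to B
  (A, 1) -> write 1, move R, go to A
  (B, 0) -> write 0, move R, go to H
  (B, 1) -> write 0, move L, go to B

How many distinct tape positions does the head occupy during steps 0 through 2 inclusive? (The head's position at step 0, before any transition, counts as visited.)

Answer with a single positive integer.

Step 1: in state A at pos 2, read 1 -> (A,1)->write 1,move R,goto A. Now: state=A, head=3, tape[-3..4]=01100100 (head:       ^)
Step 2: in state A at pos 3, read 0 -> (A,0)->write 1,move R,goto B. Now: state=B, head=4, tape[-3..5]=011001100 (head:        ^)
Head positions at steps 0..2: starting at 2, distinct positions visited = {2, 3, 4} -> 3 position(s)

Answer: 3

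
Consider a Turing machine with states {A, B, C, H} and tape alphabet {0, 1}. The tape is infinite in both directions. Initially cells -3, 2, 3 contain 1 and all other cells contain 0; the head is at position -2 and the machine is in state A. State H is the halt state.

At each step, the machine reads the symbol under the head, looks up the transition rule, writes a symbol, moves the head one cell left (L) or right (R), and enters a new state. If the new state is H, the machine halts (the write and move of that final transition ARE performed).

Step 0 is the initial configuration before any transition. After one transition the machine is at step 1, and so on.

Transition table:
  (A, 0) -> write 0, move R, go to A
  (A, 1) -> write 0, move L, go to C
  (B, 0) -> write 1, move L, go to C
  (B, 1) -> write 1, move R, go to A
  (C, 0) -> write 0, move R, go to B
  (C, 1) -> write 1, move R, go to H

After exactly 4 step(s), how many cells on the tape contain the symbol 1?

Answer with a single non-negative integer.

Answer: 3

Derivation:
Step 1: in state A at pos -2, read 0 -> (A,0)->write 0,move R,goto A. Now: state=A, head=-1, tape[-4..4]=010000110 (head:    ^)
Step 2: in state A at pos -1, read 0 -> (A,0)->write 0,move R,goto A. Now: state=A, head=0, tape[-4..4]=010000110 (head:     ^)
Step 3: in state A at pos 0, read 0 -> (A,0)->write 0,move R,goto A. Now: state=A, head=1, tape[-4..4]=010000110 (head:      ^)
Step 4: in state A at pos 1, read 0 -> (A,0)->write 0,move R,goto A. Now: state=A, head=2, tape[-4..4]=010000110 (head:       ^)
Cells containing 1 after step 4: {-3, 2, 3} -> 3 cell(s)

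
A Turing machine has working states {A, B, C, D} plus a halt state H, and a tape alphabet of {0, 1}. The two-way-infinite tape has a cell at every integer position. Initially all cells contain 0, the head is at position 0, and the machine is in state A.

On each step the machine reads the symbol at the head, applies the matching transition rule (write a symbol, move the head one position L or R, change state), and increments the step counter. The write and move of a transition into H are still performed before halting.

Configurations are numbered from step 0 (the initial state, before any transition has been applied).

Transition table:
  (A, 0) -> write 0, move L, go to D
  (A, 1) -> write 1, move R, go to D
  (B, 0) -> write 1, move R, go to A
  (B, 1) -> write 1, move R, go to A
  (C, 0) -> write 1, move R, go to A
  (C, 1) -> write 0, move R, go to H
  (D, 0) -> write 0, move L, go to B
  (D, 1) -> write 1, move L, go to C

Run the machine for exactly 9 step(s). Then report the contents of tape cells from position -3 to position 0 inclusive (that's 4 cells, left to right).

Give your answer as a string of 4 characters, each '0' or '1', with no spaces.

Step 1: in state A at pos 0, read 0 -> (A,0)->write 0,move L,goto D. Now: state=D, head=-1, tape[-2..1]=0000 (head:  ^)
Step 2: in state D at pos -1, read 0 -> (D,0)->write 0,move L,goto B. Now: state=B, head=-2, tape[-3..1]=00000 (head:  ^)
Step 3: in state B at pos -2, read 0 -> (B,0)->write 1,move R,goto A. Now: state=A, head=-1, tape[-3..1]=01000 (head:   ^)
Step 4: in state A at pos -1, read 0 -> (A,0)->write 0,move L,goto D. Now: state=D, head=-2, tape[-3..1]=01000 (head:  ^)
Step 5: in state D at pos -2, read 1 -> (D,1)->write 1,move L,goto C. Now: state=C, head=-3, tape[-4..1]=001000 (head:  ^)
Step 6: in state C at pos -3, read 0 -> (C,0)->write 1,move R,goto A. Now: state=A, head=-2, tape[-4..1]=011000 (head:   ^)
Step 7: in state A at pos -2, read 1 -> (A,1)->write 1,move R,goto D. Now: state=D, head=-1, tape[-4..1]=011000 (head:    ^)
Step 8: in state D at pos -1, read 0 -> (D,0)->write 0,move L,goto B. Now: state=B, head=-2, tape[-4..1]=011000 (head:   ^)
Step 9: in state B at pos -2, read 1 -> (B,1)->write 1,move R,goto A. Now: state=A, head=-1, tape[-4..1]=011000 (head:    ^)

Answer: 1100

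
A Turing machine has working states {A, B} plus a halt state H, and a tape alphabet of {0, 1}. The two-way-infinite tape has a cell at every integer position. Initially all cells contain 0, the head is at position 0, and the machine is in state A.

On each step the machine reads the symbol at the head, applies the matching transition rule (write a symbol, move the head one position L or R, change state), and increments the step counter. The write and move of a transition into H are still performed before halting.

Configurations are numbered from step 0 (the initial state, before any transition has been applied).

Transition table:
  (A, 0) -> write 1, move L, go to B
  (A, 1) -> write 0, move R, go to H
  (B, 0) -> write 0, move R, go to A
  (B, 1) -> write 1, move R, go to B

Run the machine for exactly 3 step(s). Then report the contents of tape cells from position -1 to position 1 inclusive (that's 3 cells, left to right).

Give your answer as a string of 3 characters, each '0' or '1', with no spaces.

Step 1: in state A at pos 0, read 0 -> (A,0)->write 1,move L,goto B. Now: state=B, head=-1, tape[-2..1]=0010 (head:  ^)
Step 2: in state B at pos -1, read 0 -> (B,0)->write 0,move R,goto A. Now: state=A, head=0, tape[-2..1]=0010 (head:   ^)
Step 3: in state A at pos 0, read 1 -> (A,1)->write 0,move R,goto H. Now: state=H, head=1, tape[-2..2]=00000 (head:    ^)

Answer: 000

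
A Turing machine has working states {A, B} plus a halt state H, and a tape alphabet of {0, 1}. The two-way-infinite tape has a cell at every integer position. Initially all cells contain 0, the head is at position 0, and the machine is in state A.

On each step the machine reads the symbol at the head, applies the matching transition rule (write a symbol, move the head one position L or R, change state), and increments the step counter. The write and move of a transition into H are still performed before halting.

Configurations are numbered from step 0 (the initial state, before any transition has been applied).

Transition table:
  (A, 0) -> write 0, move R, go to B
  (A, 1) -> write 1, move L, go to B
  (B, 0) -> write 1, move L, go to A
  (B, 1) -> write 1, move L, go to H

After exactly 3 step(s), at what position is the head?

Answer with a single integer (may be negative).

Step 1: in state A at pos 0, read 0 -> (A,0)->write 0,move R,goto B. Now: state=B, head=1, tape[-1..2]=0000 (head:   ^)
Step 2: in state B at pos 1, read 0 -> (B,0)->write 1,move L,goto A. Now: state=A, head=0, tape[-1..2]=0010 (head:  ^)
Step 3: in state A at pos 0, read 0 -> (A,0)->write 0,move R,goto B. Now: state=B, head=1, tape[-1..2]=0010 (head:   ^)

Answer: 1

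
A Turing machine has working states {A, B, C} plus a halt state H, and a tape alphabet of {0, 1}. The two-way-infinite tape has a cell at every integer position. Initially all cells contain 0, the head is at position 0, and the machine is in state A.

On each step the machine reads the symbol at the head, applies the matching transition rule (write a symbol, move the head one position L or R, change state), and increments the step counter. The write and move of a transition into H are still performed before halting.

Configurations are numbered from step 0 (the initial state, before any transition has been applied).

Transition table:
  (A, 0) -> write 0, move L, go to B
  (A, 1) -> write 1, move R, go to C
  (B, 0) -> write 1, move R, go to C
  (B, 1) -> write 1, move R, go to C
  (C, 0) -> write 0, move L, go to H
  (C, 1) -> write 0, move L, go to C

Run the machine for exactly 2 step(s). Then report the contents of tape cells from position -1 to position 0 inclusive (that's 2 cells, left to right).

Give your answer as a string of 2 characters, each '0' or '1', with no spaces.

Answer: 10

Derivation:
Step 1: in state A at pos 0, read 0 -> (A,0)->write 0,move L,goto B. Now: state=B, head=-1, tape[-2..1]=0000 (head:  ^)
Step 2: in state B at pos -1, read 0 -> (B,0)->write 1,move R,goto C. Now: state=C, head=0, tape[-2..1]=0100 (head:   ^)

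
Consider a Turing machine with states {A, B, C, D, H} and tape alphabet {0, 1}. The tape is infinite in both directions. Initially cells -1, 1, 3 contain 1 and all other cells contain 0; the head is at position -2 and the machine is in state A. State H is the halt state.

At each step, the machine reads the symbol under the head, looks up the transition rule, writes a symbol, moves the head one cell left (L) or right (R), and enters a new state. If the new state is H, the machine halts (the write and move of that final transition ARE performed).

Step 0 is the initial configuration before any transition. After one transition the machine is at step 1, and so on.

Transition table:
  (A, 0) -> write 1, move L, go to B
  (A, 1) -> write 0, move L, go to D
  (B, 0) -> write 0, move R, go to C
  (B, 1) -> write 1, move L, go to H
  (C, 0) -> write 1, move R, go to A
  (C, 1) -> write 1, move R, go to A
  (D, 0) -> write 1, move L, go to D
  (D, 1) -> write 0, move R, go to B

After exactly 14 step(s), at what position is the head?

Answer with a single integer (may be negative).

Step 1: in state A at pos -2, read 0 -> (A,0)->write 1,move L,goto B. Now: state=B, head=-3, tape[-4..4]=001101010 (head:  ^)
Step 2: in state B at pos -3, read 0 -> (B,0)->write 0,move R,goto C. Now: state=C, head=-2, tape[-4..4]=001101010 (head:   ^)
Step 3: in state C at pos -2, read 1 -> (C,1)->write 1,move R,goto A. Now: state=A, head=-1, tape[-4..4]=001101010 (head:    ^)
Step 4: in state A at pos -1, read 1 -> (A,1)->write 0,move L,goto D. Now: state=D, head=-2, tape[-4..4]=001001010 (head:   ^)
Step 5: in state D at pos -2, read 1 -> (D,1)->write 0,move R,goto B. Now: state=B, head=-1, tape[-4..4]=000001010 (head:    ^)
Step 6: in state B at pos -1, read 0 -> (B,0)->write 0,move R,goto C. Now: state=C, head=0, tape[-4..4]=000001010 (head:     ^)
Step 7: in state C at pos 0, read 0 -> (C,0)->write 1,move R,goto A. Now: state=A, head=1, tape[-4..4]=000011010 (head:      ^)
Step 8: in state A at pos 1, read 1 -> (A,1)->write 0,move L,goto D. Now: state=D, head=0, tape[-4..4]=000010010 (head:     ^)
Step 9: in state D at pos 0, read 1 -> (D,1)->write 0,move R,goto B. Now: state=B, head=1, tape[-4..4]=000000010 (head:      ^)
Step 10: in state B at pos 1, read 0 -> (B,0)->write 0,move R,goto C. Now: state=C, head=2, tape[-4..4]=000000010 (head:       ^)
Step 11: in state C at pos 2, read 0 -> (C,0)->write 1,move R,goto A. Now: state=A, head=3, tape[-4..4]=000000110 (head:        ^)
Step 12: in state A at pos 3, read 1 -> (A,1)->write 0,move L,goto D. Now: state=D, head=2, tape[-4..4]=000000100 (head:       ^)
Step 13: in state D at pos 2, read 1 -> (D,1)->write 0,move R,goto B. Now: state=B, head=3, tape[-4..4]=000000000 (head:        ^)
Step 14: in state B at pos 3, read 0 -> (B,0)->write 0,move R,goto C. Now: state=C, head=4, tape[-4..5]=0000000000 (head:         ^)

Answer: 4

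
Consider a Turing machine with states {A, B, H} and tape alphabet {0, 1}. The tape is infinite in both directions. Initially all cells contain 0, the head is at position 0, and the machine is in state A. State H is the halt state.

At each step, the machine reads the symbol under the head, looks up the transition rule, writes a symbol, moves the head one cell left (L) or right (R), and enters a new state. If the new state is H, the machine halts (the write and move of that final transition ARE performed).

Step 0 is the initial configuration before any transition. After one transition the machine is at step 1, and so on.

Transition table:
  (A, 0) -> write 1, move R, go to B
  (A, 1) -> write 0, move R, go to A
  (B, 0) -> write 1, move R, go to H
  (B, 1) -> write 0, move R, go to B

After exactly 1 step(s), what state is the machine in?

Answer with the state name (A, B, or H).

Step 1: in state A at pos 0, read 0 -> (A,0)->write 1,move R,goto B. Now: state=B, head=1, tape[-1..2]=0100 (head:   ^)

Answer: B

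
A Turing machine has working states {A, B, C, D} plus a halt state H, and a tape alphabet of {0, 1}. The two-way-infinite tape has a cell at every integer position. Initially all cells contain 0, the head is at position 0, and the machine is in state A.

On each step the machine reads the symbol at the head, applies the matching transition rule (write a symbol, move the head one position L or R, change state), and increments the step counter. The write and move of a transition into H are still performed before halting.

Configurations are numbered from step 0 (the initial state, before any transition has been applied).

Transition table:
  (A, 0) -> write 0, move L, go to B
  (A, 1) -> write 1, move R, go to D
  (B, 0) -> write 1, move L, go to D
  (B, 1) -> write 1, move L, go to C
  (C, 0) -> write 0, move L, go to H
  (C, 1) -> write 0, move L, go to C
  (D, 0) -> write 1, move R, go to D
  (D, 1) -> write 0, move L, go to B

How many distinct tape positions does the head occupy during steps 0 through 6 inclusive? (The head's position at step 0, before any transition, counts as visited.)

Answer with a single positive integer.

Answer: 5

Derivation:
Step 1: in state A at pos 0, read 0 -> (A,0)->write 0,move L,goto B. Now: state=B, head=-1, tape[-2..1]=0000 (head:  ^)
Step 2: in state B at pos -1, read 0 -> (B,0)->write 1,move L,goto D. Now: state=D, head=-2, tape[-3..1]=00100 (head:  ^)
Step 3: in state D at pos -2, read 0 -> (D,0)->write 1,move R,goto D. Now: state=D, head=-1, tape[-3..1]=01100 (head:   ^)
Step 4: in state D at pos -1, read 1 -> (D,1)->write 0,move L,goto B. Now: state=B, head=-2, tape[-3..1]=01000 (head:  ^)
Step 5: in state B at pos -2, read 1 -> (B,1)->write 1,move L,goto C. Now: state=C, head=-3, tape[-4..1]=001000 (head:  ^)
Step 6: in state C at pos -3, read 0 -> (C,0)->write 0,move L,goto H. Now: state=H, head=-4, tape[-5..1]=0001000 (head:  ^)
Head positions at steps 0..6: starting at 0, distinct positions visited = {-4, -3, -2, -1, 0} -> 5 position(s)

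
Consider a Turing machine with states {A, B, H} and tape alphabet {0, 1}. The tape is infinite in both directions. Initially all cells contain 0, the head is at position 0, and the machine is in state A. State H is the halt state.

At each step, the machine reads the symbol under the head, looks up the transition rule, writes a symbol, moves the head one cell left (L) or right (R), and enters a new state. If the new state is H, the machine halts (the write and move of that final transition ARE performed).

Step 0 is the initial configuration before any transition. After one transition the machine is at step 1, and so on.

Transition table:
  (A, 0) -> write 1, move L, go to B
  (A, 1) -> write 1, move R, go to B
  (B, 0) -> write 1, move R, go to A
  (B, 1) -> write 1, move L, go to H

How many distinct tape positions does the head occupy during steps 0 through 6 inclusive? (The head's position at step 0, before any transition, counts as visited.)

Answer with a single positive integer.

Step 1: in state A at pos 0, read 0 -> (A,0)->write 1,move L,goto B. Now: state=B, head=-1, tape[-2..1]=0010 (head:  ^)
Step 2: in state B at pos -1, read 0 -> (B,0)->write 1,move R,goto A. Now: state=A, head=0, tape[-2..1]=0110 (head:   ^)
Step 3: in state A at pos 0, read 1 -> (A,1)->write 1,move R,goto B. Now: state=B, head=1, tape[-2..2]=01100 (head:    ^)
Step 4: in state B at pos 1, read 0 -> (B,0)->write 1,move R,goto A. Now: state=A, head=2, tape[-2..3]=011100 (head:     ^)
Step 5: in state A at pos 2, read 0 -> (A,0)->write 1,move L,goto B. Now: state=B, head=1, tape[-2..3]=011110 (head:    ^)
Step 6: in state B at pos 1, read 1 -> (B,1)->write 1,move L,goto H. Now: state=H, head=0, tape[-2..3]=011110 (head:   ^)
Head positions at steps 0..6: starting at 0, distinct positions visited = {-1, 0, 1, 2} -> 4 position(s)

Answer: 4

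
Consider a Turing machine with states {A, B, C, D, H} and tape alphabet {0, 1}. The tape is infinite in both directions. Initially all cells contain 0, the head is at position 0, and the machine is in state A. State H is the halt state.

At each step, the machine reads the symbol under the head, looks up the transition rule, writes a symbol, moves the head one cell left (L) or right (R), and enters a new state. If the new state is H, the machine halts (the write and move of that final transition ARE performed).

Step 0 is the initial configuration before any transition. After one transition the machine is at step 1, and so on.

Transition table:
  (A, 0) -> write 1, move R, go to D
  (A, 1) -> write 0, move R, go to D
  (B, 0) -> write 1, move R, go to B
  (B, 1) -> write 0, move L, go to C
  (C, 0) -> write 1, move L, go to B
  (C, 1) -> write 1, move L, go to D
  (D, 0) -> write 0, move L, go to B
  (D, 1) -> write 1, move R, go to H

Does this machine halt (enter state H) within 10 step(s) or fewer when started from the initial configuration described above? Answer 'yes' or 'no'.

Step 1: in state A at pos 0, read 0 -> (A,0)->write 1,move R,goto D. Now: state=D, head=1, tape[-1..2]=0100 (head:   ^)
Step 2: in state D at pos 1, read 0 -> (D,0)->write 0,move L,goto B. Now: state=B, head=0, tape[-1..2]=0100 (head:  ^)
Step 3: in state B at pos 0, read 1 -> (B,1)->write 0,move L,goto C. Now: state=C, head=-1, tape[-2..2]=00000 (head:  ^)
Step 4: in state C at pos -1, read 0 -> (C,0)->write 1,move L,goto B. Now: state=B, head=-2, tape[-3..2]=001000 (head:  ^)
Step 5: in state B at pos -2, read 0 -> (B,0)->write 1,move R,goto B. Now: state=B, head=-1, tape[-3..2]=011000 (head:   ^)
Step 6: in state B at pos -1, read 1 -> (B,1)->write 0,move L,goto C. Now: state=C, head=-2, tape[-3..2]=010000 (head:  ^)
Step 7: in state C at pos -2, read 1 -> (C,1)->write 1,move L,goto D. Now: state=D, head=-3, tape[-4..2]=0010000 (head:  ^)
Step 8: in state D at pos -3, read 0 -> (D,0)->write 0,move L,goto B. Now: state=B, head=-4, tape[-5..2]=00010000 (head:  ^)
Step 9: in state B at pos -4, read 0 -> (B,0)->write 1,move R,goto B. Now: state=B, head=-3, tape[-5..2]=01010000 (head:   ^)
Step 10: in state B at pos -3, read 0 -> (B,0)->write 1,move R,goto B. Now: state=B, head=-2, tape[-5..2]=01110000 (head:    ^)
After 10 step(s): state = B (not H) -> not halted within 10 -> no

Answer: no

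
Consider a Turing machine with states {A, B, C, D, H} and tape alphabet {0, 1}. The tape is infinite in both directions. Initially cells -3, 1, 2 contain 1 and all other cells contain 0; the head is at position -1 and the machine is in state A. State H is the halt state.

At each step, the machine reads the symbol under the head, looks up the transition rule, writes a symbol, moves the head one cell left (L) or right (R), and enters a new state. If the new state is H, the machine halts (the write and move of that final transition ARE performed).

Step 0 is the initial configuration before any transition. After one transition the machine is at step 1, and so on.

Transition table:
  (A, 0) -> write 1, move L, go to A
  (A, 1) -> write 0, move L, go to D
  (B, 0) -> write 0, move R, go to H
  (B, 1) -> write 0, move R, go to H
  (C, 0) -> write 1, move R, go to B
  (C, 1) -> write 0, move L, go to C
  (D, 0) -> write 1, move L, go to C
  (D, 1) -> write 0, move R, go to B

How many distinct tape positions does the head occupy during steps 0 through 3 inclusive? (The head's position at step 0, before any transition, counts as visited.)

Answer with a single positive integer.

Answer: 4

Derivation:
Step 1: in state A at pos -1, read 0 -> (A,0)->write 1,move L,goto A. Now: state=A, head=-2, tape[-4..3]=01010110 (head:   ^)
Step 2: in state A at pos -2, read 0 -> (A,0)->write 1,move L,goto A. Now: state=A, head=-3, tape[-4..3]=01110110 (head:  ^)
Step 3: in state A at pos -3, read 1 -> (A,1)->write 0,move L,goto D. Now: state=D, head=-4, tape[-5..3]=000110110 (head:  ^)
Head positions at steps 0..3: starting at -1, distinct positions visited = {-4, -3, -2, -1} -> 4 position(s)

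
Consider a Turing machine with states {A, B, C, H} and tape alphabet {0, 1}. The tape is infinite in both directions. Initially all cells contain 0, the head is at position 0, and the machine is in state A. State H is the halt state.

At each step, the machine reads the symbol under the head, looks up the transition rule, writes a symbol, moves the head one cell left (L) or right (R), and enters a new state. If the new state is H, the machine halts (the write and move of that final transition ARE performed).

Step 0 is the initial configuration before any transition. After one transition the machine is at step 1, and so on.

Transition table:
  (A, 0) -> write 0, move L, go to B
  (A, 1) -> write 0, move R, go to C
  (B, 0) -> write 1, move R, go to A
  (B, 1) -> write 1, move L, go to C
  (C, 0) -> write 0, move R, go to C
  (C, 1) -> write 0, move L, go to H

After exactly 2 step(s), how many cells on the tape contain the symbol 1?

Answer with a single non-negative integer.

Step 1: in state A at pos 0, read 0 -> (A,0)->write 0,move L,goto B. Now: state=B, head=-1, tape[-2..1]=0000 (head:  ^)
Step 2: in state B at pos -1, read 0 -> (B,0)->write 1,move R,goto A. Now: state=A, head=0, tape[-2..1]=0100 (head:   ^)
Cells containing 1 after step 2: {-1} -> 1 cell(s)

Answer: 1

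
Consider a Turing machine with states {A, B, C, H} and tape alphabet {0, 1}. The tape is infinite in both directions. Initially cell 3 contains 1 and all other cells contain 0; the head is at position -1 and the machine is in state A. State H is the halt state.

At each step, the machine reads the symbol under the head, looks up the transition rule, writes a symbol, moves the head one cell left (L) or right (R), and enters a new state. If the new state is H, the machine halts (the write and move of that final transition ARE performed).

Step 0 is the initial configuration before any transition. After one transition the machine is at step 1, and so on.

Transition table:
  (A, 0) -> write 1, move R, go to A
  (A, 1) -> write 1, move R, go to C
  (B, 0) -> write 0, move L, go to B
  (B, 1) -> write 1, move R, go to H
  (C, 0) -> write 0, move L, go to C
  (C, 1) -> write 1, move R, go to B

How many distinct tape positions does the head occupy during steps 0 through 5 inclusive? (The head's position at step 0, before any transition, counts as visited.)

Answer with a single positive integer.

Answer: 6

Derivation:
Step 1: in state A at pos -1, read 0 -> (A,0)->write 1,move R,goto A. Now: state=A, head=0, tape[-2..4]=0100010 (head:   ^)
Step 2: in state A at pos 0, read 0 -> (A,0)->write 1,move R,goto A. Now: state=A, head=1, tape[-2..4]=0110010 (head:    ^)
Step 3: in state A at pos 1, read 0 -> (A,0)->write 1,move R,goto A. Now: state=A, head=2, tape[-2..4]=0111010 (head:     ^)
Step 4: in state A at pos 2, read 0 -> (A,0)->write 1,move R,goto A. Now: state=A, head=3, tape[-2..4]=0111110 (head:      ^)
Step 5: in state A at pos 3, read 1 -> (A,1)->write 1,move R,goto C. Now: state=C, head=4, tape[-2..5]=01111100 (head:       ^)
Head positions at steps 0..5: starting at -1, distinct positions visited = {-1, 0, 1, 2, 3, 4} -> 6 position(s)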